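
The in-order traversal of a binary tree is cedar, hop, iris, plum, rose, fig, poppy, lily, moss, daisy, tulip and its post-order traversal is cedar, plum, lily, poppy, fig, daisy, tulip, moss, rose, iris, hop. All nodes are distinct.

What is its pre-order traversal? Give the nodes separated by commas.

The last element of post-order is the root; it splits in-order into left and right subtrees.
Root hop: left subtree has 1 node {cedar}, right has 9 {iris, plum, rose, fig, poppy, lily, moss, daisy, tulip}.
  Root iris: left subtree has 0 nodes { }, right has 8 {plum, rose, fig, poppy, lily, moss, daisy, tulip}.
    Root rose: left subtree has 1 node {plum}, right has 6 {fig, poppy, lily, moss, daisy, tulip}.
      Root moss: left subtree has 3 nodes {fig, poppy, lily}, right has 2 {daisy, tulip}.
        Root fig: left subtree has 0 nodes { }, right has 2 {poppy, lily}.
          Root poppy: left subtree has 0 nodes { }, right has 1 {lily}.
        Root tulip: left subtree has 1 node {daisy}, right has 0 { }.

hop, cedar, iris, rose, plum, moss, fig, poppy, lily, tulip, daisy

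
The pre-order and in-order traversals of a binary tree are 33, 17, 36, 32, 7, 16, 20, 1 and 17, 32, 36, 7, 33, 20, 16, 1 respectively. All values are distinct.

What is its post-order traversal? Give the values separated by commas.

32, 7, 36, 17, 20, 1, 16, 33

The first element of pre-order is the root; it splits in-order into left and right subtrees.
Root 33: left subtree has 4 nodes {17, 32, 36, 7}, right has 3 {20, 16, 1}.
  Root 17: left subtree has 0 nodes { }, right has 3 {32, 36, 7}.
    Root 36: left subtree has 1 node {32}, right has 1 {7}.
  Root 16: left subtree has 1 node {20}, right has 1 {1}.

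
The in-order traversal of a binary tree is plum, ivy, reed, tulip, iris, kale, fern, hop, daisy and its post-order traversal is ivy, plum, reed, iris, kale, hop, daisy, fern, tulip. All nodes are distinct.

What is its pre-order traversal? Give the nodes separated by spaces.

tulip reed plum ivy fern kale iris daisy hop

The last element of post-order is the root; it splits in-order into left and right subtrees.
Root tulip: left subtree has 3 nodes {plum, ivy, reed}, right has 5 {iris, kale, fern, hop, daisy}.
  Root reed: left subtree has 2 nodes {plum, ivy}, right has 0 { }.
    Root plum: left subtree has 0 nodes { }, right has 1 {ivy}.
  Root fern: left subtree has 2 nodes {iris, kale}, right has 2 {hop, daisy}.
    Root kale: left subtree has 1 node {iris}, right has 0 { }.
    Root daisy: left subtree has 1 node {hop}, right has 0 { }.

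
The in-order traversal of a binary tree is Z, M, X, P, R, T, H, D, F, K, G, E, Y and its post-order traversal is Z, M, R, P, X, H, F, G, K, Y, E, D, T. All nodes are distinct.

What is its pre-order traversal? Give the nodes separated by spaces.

The last element of post-order is the root; it splits in-order into left and right subtrees.
Root T: left subtree has 5 nodes {Z, M, X, P, R}, right has 7 {H, D, F, K, G, E, Y}.
  Root X: left subtree has 2 nodes {Z, M}, right has 2 {P, R}.
    Root M: left subtree has 1 node {Z}, right has 0 { }.
    Root P: left subtree has 0 nodes { }, right has 1 {R}.
  Root D: left subtree has 1 node {H}, right has 5 {F, K, G, E, Y}.
    Root E: left subtree has 3 nodes {F, K, G}, right has 1 {Y}.
      Root K: left subtree has 1 node {F}, right has 1 {G}.

T X M Z P R D H E K F G Y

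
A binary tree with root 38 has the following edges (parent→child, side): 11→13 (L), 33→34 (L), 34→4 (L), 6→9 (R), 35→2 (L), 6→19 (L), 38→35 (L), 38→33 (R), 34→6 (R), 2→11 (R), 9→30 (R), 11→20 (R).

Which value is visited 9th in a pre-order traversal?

4

Pre-order visits the node, then its left subtree, then its right subtree.
Visit 38.
At 38: go left to 35.
  Visit 35.
  At 35: go left to 2.
    Visit 2.
    At 2: no left child.
    At 2: go right to 11.
      Visit 11.
      At 11: go left to 13.
        13 is a leaf — visit 13.
      At 11: go right to 20.
        20 is a leaf — visit 20.
  At 35: no right child.
At 38: go right to 33.
  Visit 33.
  At 33: go left to 34.
    Visit 34.
    At 34: go left to 4.
      4 is a leaf — visit 4.
    At 34: go right to 6.
      Visit 6.
      At 6: go left to 19.
        19 is a leaf — visit 19.
      At 6: go right to 9.
        Visit 9.
        At 9: no left child.
        At 9: go right to 30.
          30 is a leaf — visit 30.
  At 33: no right child.
Full pre-order sequence: 38, 35, 2, 11, 13, 20, 33, 34, 4, 6, 19, 9, 30.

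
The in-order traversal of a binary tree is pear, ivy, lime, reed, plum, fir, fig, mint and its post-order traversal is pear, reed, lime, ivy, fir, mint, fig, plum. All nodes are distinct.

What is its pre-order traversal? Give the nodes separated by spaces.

The last element of post-order is the root; it splits in-order into left and right subtrees.
Root plum: left subtree has 4 nodes {pear, ivy, lime, reed}, right has 3 {fir, fig, mint}.
  Root ivy: left subtree has 1 node {pear}, right has 2 {lime, reed}.
    Root lime: left subtree has 0 nodes { }, right has 1 {reed}.
  Root fig: left subtree has 1 node {fir}, right has 1 {mint}.

plum ivy pear lime reed fig fir mint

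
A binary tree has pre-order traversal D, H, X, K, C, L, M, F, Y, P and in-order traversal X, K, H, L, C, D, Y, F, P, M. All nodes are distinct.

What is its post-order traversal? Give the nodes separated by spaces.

K X L C H Y P F M D

The first element of pre-order is the root; it splits in-order into left and right subtrees.
Root D: left subtree has 5 nodes {X, K, H, L, C}, right has 4 {Y, F, P, M}.
  Root H: left subtree has 2 nodes {X, K}, right has 2 {L, C}.
    Root X: left subtree has 0 nodes { }, right has 1 {K}.
    Root C: left subtree has 1 node {L}, right has 0 { }.
  Root M: left subtree has 3 nodes {Y, F, P}, right has 0 { }.
    Root F: left subtree has 1 node {Y}, right has 1 {P}.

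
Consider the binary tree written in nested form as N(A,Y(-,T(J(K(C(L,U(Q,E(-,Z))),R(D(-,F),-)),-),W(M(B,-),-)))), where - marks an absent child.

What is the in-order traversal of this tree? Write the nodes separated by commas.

In-order visits the left subtree, then the node, then the right subtree.
At N: go left to A.
  A is a leaf — visit A.
Visit N.
At N: go right to Y.
  At Y: no left child.
  Visit Y.
  At Y: go right to T.
    At T: go left to J.
      At J: go left to K.
        At K: go left to C.
          At C: go left to L.
            L is a leaf — visit L.
          Visit C.
          At C: go right to U.
            At U: go left to Q.
              Q is a leaf — visit Q.
            Visit U.
            At U: go right to E.
              At E: no left child.
              Visit E.
              At E: go right to Z.
                Z is a leaf — visit Z.
        Visit K.
        At K: go right to R.
          At R: go left to D.
            At D: no left child.
            Visit D.
            At D: go right to F.
              F is a leaf — visit F.
          Visit R.
          At R: no right child.
      Visit J.
      At J: no right child.
    Visit T.
    At T: go right to W.
      At W: go left to M.
        At M: go left to B.
          B is a leaf — visit B.
        Visit M.
        At M: no right child.
      Visit W.
      At W: no right child.

A, N, Y, L, C, Q, U, E, Z, K, D, F, R, J, T, B, M, W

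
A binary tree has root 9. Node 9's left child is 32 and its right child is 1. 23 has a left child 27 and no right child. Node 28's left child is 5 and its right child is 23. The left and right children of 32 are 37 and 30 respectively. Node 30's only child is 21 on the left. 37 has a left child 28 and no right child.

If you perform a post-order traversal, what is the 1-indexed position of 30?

Post-order visits the left subtree, then the right subtree, then the node.
At 9: go left to 32.
  At 32: go left to 37.
    At 37: go left to 28.
      At 28: go left to 5.
        5 is a leaf — visit 5.
      At 28: go right to 23.
        At 23: go left to 27.
          27 is a leaf — visit 27.
        At 23: no right child.
        Visit 23.
      Visit 28.
    At 37: no right child.
    Visit 37.
  At 32: go right to 30.
    At 30: go left to 21.
      21 is a leaf — visit 21.
    At 30: no right child.
    Visit 30.
  Visit 32.
At 9: go right to 1.
  1 is a leaf — visit 1.
Visit 9.
Full post-order sequence: 5, 27, 23, 28, 37, 21, 30, 32, 1, 9.

7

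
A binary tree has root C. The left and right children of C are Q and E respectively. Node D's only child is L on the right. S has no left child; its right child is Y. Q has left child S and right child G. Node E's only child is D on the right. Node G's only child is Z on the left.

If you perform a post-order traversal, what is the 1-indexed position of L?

6

Post-order visits the left subtree, then the right subtree, then the node.
At C: go left to Q.
  At Q: go left to S.
    At S: no left child.
    At S: go right to Y.
      Y is a leaf — visit Y.
    Visit S.
  At Q: go right to G.
    At G: go left to Z.
      Z is a leaf — visit Z.
    At G: no right child.
    Visit G.
  Visit Q.
At C: go right to E.
  At E: no left child.
  At E: go right to D.
    At D: no left child.
    At D: go right to L.
      L is a leaf — visit L.
    Visit D.
  Visit E.
Visit C.
Full post-order sequence: Y, S, Z, G, Q, L, D, E, C.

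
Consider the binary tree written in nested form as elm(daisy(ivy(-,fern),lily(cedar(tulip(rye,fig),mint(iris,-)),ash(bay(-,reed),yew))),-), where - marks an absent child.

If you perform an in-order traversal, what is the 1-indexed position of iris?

In-order visits the left subtree, then the node, then the right subtree.
At elm: go left to daisy.
  At daisy: go left to ivy.
    At ivy: no left child.
    Visit ivy.
    At ivy: go right to fern.
      fern is a leaf — visit fern.
  Visit daisy.
  At daisy: go right to lily.
    At lily: go left to cedar.
      At cedar: go left to tulip.
        At tulip: go left to rye.
          rye is a leaf — visit rye.
        Visit tulip.
        At tulip: go right to fig.
          fig is a leaf — visit fig.
      Visit cedar.
      At cedar: go right to mint.
        At mint: go left to iris.
          iris is a leaf — visit iris.
        Visit mint.
        At mint: no right child.
    Visit lily.
    At lily: go right to ash.
      At ash: go left to bay.
        At bay: no left child.
        Visit bay.
        At bay: go right to reed.
          reed is a leaf — visit reed.
      Visit ash.
      At ash: go right to yew.
        yew is a leaf — visit yew.
Visit elm.
At elm: no right child.
Full in-order sequence: ivy, fern, daisy, rye, tulip, fig, cedar, iris, mint, lily, bay, reed, ash, yew, elm.

8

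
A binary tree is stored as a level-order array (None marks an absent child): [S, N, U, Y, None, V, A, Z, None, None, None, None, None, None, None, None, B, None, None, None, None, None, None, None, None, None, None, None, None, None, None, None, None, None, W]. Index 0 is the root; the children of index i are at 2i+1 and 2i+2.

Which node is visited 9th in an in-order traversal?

A

In-order visits the left subtree, then the node, then the right subtree.
At S: go left to N.
  At N: go left to Y.
    At Y: go left to Z.
      At Z: no left child.
      Visit Z.
      At Z: go right to B.
        At B: no left child.
        Visit B.
        At B: go right to W.
          W is a leaf — visit W.
    Visit Y.
    At Y: no right child.
  Visit N.
  At N: no right child.
Visit S.
At S: go right to U.
  At U: go left to V.
    V is a leaf — visit V.
  Visit U.
  At U: go right to A.
    A is a leaf — visit A.
Full in-order sequence: Z, B, W, Y, N, S, V, U, A.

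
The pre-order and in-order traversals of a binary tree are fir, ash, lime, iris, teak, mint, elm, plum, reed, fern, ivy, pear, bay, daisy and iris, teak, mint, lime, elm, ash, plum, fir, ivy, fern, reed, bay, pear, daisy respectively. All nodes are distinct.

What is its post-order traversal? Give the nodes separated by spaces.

mint teak iris elm lime plum ash ivy fern bay daisy pear reed fir

The first element of pre-order is the root; it splits in-order into left and right subtrees.
Root fir: left subtree has 7 nodes {iris, teak, mint, lime, elm, ash, plum}, right has 6 {ivy, fern, reed, bay, pear, daisy}.
  Root ash: left subtree has 5 nodes {iris, teak, mint, lime, elm}, right has 1 {plum}.
    Root lime: left subtree has 3 nodes {iris, teak, mint}, right has 1 {elm}.
      Root iris: left subtree has 0 nodes { }, right has 2 {teak, mint}.
        Root teak: left subtree has 0 nodes { }, right has 1 {mint}.
  Root reed: left subtree has 2 nodes {ivy, fern}, right has 3 {bay, pear, daisy}.
    Root fern: left subtree has 1 node {ivy}, right has 0 { }.
    Root pear: left subtree has 1 node {bay}, right has 1 {daisy}.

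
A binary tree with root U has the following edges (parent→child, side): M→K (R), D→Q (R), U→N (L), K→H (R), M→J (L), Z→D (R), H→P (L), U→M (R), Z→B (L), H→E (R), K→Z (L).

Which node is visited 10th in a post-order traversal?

K

Post-order visits the left subtree, then the right subtree, then the node.
At U: go left to N.
  N is a leaf — visit N.
At U: go right to M.
  At M: go left to J.
    J is a leaf — visit J.
  At M: go right to K.
    At K: go left to Z.
      At Z: go left to B.
        B is a leaf — visit B.
      At Z: go right to D.
        At D: no left child.
        At D: go right to Q.
          Q is a leaf — visit Q.
        Visit D.
      Visit Z.
    At K: go right to H.
      At H: go left to P.
        P is a leaf — visit P.
      At H: go right to E.
        E is a leaf — visit E.
      Visit H.
    Visit K.
  Visit M.
Visit U.
Full post-order sequence: N, J, B, Q, D, Z, P, E, H, K, M, U.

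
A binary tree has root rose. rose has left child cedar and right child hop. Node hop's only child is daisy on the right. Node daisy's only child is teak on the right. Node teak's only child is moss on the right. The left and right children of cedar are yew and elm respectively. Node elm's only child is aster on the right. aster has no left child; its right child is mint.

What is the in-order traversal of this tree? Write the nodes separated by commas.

In-order visits the left subtree, then the node, then the right subtree.
At rose: go left to cedar.
  At cedar: go left to yew.
    yew is a leaf — visit yew.
  Visit cedar.
  At cedar: go right to elm.
    At elm: no left child.
    Visit elm.
    At elm: go right to aster.
      At aster: no left child.
      Visit aster.
      At aster: go right to mint.
        mint is a leaf — visit mint.
Visit rose.
At rose: go right to hop.
  At hop: no left child.
  Visit hop.
  At hop: go right to daisy.
    At daisy: no left child.
    Visit daisy.
    At daisy: go right to teak.
      At teak: no left child.
      Visit teak.
      At teak: go right to moss.
        moss is a leaf — visit moss.

yew, cedar, elm, aster, mint, rose, hop, daisy, teak, moss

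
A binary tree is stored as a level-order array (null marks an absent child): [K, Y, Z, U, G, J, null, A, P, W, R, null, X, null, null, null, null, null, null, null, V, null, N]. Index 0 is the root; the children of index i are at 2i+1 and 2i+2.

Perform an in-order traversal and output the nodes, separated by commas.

A, U, P, Y, W, V, G, R, N, K, J, X, Z

In-order visits the left subtree, then the node, then the right subtree.
At K: go left to Y.
  At Y: go left to U.
    At U: go left to A.
      A is a leaf — visit A.
    Visit U.
    At U: go right to P.
      P is a leaf — visit P.
  Visit Y.
  At Y: go right to G.
    At G: go left to W.
      At W: no left child.
      Visit W.
      At W: go right to V.
        V is a leaf — visit V.
    Visit G.
    At G: go right to R.
      At R: no left child.
      Visit R.
      At R: go right to N.
        N is a leaf — visit N.
Visit K.
At K: go right to Z.
  At Z: go left to J.
    At J: no left child.
    Visit J.
    At J: go right to X.
      X is a leaf — visit X.
  Visit Z.
  At Z: no right child.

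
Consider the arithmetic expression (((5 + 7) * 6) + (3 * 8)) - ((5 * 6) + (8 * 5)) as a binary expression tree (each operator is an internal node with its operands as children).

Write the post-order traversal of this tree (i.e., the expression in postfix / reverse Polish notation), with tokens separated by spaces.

Post-order on an expression tree gives postfix notation: for each operator, emit left operand, right operand, then the operator.

5 7 + 6 * 3 8 * + 5 6 * 8 5 * + -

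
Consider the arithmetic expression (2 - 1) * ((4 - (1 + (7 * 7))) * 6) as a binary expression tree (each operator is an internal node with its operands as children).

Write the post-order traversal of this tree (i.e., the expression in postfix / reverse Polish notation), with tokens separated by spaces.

Post-order on an expression tree gives postfix notation: for each operator, emit left operand, right operand, then the operator.

2 1 - 4 1 7 7 * + - 6 * *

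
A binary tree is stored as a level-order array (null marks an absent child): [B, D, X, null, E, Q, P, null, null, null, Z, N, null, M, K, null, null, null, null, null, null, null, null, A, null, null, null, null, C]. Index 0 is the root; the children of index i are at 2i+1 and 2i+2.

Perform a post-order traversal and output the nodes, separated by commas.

Z, E, D, A, N, Q, C, M, K, P, X, B

Post-order visits the left subtree, then the right subtree, then the node.
At B: go left to D.
  At D: no left child.
  At D: go right to E.
    At E: no left child.
    At E: go right to Z.
      Z is a leaf — visit Z.
    Visit E.
  Visit D.
At B: go right to X.
  At X: go left to Q.
    At Q: go left to N.
      At N: go left to A.
        A is a leaf — visit A.
      At N: no right child.
      Visit N.
    At Q: no right child.
    Visit Q.
  At X: go right to P.
    At P: go left to M.
      At M: no left child.
      At M: go right to C.
        C is a leaf — visit C.
      Visit M.
    At P: go right to K.
      K is a leaf — visit K.
    Visit P.
  Visit X.
Visit B.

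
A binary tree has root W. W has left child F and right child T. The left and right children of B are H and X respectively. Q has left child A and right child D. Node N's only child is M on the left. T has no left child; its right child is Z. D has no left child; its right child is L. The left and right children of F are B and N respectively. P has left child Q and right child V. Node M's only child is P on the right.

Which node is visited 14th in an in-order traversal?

In-order visits the left subtree, then the node, then the right subtree.
At W: go left to F.
  At F: go left to B.
    At B: go left to H.
      H is a leaf — visit H.
    Visit B.
    At B: go right to X.
      X is a leaf — visit X.
  Visit F.
  At F: go right to N.
    At N: go left to M.
      At M: no left child.
      Visit M.
      At M: go right to P.
        At P: go left to Q.
          At Q: go left to A.
            A is a leaf — visit A.
          Visit Q.
          At Q: go right to D.
            At D: no left child.
            Visit D.
            At D: go right to L.
              L is a leaf — visit L.
        Visit P.
        At P: go right to V.
          V is a leaf — visit V.
    Visit N.
    At N: no right child.
Visit W.
At W: go right to T.
  At T: no left child.
  Visit T.
  At T: go right to Z.
    Z is a leaf — visit Z.
Full in-order sequence: H, B, X, F, M, A, Q, D, L, P, V, N, W, T, Z.

T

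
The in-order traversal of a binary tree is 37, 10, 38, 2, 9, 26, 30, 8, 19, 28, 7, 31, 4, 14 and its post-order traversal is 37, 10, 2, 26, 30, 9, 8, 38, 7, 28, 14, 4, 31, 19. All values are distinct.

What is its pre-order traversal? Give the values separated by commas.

19, 38, 10, 37, 8, 9, 2, 30, 26, 31, 28, 7, 4, 14

The last element of post-order is the root; it splits in-order into left and right subtrees.
Root 19: left subtree has 8 nodes {37, 10, 38, 2, 9, 26, 30, 8}, right has 5 {28, 7, 31, 4, 14}.
  Root 38: left subtree has 2 nodes {37, 10}, right has 5 {2, 9, 26, 30, 8}.
    Root 10: left subtree has 1 node {37}, right has 0 { }.
    Root 8: left subtree has 4 nodes {2, 9, 26, 30}, right has 0 { }.
      Root 9: left subtree has 1 node {2}, right has 2 {26, 30}.
        Root 30: left subtree has 1 node {26}, right has 0 { }.
  Root 31: left subtree has 2 nodes {28, 7}, right has 2 {4, 14}.
    Root 28: left subtree has 0 nodes { }, right has 1 {7}.
    Root 4: left subtree has 0 nodes { }, right has 1 {14}.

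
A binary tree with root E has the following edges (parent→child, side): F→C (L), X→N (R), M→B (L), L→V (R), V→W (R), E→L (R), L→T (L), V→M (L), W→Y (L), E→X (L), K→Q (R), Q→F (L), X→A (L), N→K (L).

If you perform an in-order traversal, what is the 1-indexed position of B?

In-order visits the left subtree, then the node, then the right subtree.
At E: go left to X.
  At X: go left to A.
    A is a leaf — visit A.
  Visit X.
  At X: go right to N.
    At N: go left to K.
      At K: no left child.
      Visit K.
      At K: go right to Q.
        At Q: go left to F.
          At F: go left to C.
            C is a leaf — visit C.
          Visit F.
          At F: no right child.
        Visit Q.
        At Q: no right child.
    Visit N.
    At N: no right child.
Visit E.
At E: go right to L.
  At L: go left to T.
    T is a leaf — visit T.
  Visit L.
  At L: go right to V.
    At V: go left to M.
      At M: go left to B.
        B is a leaf — visit B.
      Visit M.
      At M: no right child.
    Visit V.
    At V: go right to W.
      At W: go left to Y.
        Y is a leaf — visit Y.
      Visit W.
      At W: no right child.
Full in-order sequence: A, X, K, C, F, Q, N, E, T, L, B, M, V, Y, W.

11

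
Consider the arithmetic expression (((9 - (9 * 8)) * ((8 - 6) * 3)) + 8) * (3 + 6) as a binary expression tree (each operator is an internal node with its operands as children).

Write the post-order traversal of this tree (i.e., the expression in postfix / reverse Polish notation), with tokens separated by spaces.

9 9 8 * - 8 6 - 3 * * 8 + 3 6 + *

Post-order on an expression tree gives postfix notation: for each operator, emit left operand, right operand, then the operator.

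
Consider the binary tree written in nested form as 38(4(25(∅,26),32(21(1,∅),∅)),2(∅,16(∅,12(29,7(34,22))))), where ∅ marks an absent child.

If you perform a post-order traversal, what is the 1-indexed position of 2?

Post-order visits the left subtree, then the right subtree, then the node.
At 38: go left to 4.
  At 4: go left to 25.
    At 25: no left child.
    At 25: go right to 26.
      26 is a leaf — visit 26.
    Visit 25.
  At 4: go right to 32.
    At 32: go left to 21.
      At 21: go left to 1.
        1 is a leaf — visit 1.
      At 21: no right child.
      Visit 21.
    At 32: no right child.
    Visit 32.
  Visit 4.
At 38: go right to 2.
  At 2: no left child.
  At 2: go right to 16.
    At 16: no left child.
    At 16: go right to 12.
      At 12: go left to 29.
        29 is a leaf — visit 29.
      At 12: go right to 7.
        At 7: go left to 34.
          34 is a leaf — visit 34.
        At 7: go right to 22.
          22 is a leaf — visit 22.
        Visit 7.
      Visit 12.
    Visit 16.
  Visit 2.
Visit 38.
Full post-order sequence: 26, 25, 1, 21, 32, 4, 29, 34, 22, 7, 12, 16, 2, 38.

13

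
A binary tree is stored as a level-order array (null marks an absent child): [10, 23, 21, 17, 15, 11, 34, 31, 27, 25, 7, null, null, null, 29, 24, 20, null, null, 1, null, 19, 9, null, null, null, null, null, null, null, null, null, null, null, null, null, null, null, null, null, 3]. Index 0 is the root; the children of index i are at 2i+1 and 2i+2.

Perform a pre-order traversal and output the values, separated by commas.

10, 23, 17, 31, 24, 20, 27, 15, 25, 1, 3, 7, 19, 9, 21, 11, 34, 29

Pre-order visits the node, then its left subtree, then its right subtree.
Visit 10.
At 10: go left to 23.
  Visit 23.
  At 23: go left to 17.
    Visit 17.
    At 17: go left to 31.
      Visit 31.
      At 31: go left to 24.
        24 is a leaf — visit 24.
      At 31: go right to 20.
        20 is a leaf — visit 20.
    At 17: go right to 27.
      27 is a leaf — visit 27.
  At 23: go right to 15.
    Visit 15.
    At 15: go left to 25.
      Visit 25.
      At 25: go left to 1.
        Visit 1.
        At 1: no left child.
        At 1: go right to 3.
          3 is a leaf — visit 3.
      At 25: no right child.
    At 15: go right to 7.
      Visit 7.
      At 7: go left to 19.
        19 is a leaf — visit 19.
      At 7: go right to 9.
        9 is a leaf — visit 9.
At 10: go right to 21.
  Visit 21.
  At 21: go left to 11.
    11 is a leaf — visit 11.
  At 21: go right to 34.
    Visit 34.
    At 34: no left child.
    At 34: go right to 29.
      29 is a leaf — visit 29.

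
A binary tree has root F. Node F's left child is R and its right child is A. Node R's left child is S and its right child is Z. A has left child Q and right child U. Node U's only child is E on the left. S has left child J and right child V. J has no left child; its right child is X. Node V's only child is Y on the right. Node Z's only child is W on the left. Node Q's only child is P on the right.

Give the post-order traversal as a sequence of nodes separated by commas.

Post-order visits the left subtree, then the right subtree, then the node.
At F: go left to R.
  At R: go left to S.
    At S: go left to J.
      At J: no left child.
      At J: go right to X.
        X is a leaf — visit X.
      Visit J.
    At S: go right to V.
      At V: no left child.
      At V: go right to Y.
        Y is a leaf — visit Y.
      Visit V.
    Visit S.
  At R: go right to Z.
    At Z: go left to W.
      W is a leaf — visit W.
    At Z: no right child.
    Visit Z.
  Visit R.
At F: go right to A.
  At A: go left to Q.
    At Q: no left child.
    At Q: go right to P.
      P is a leaf — visit P.
    Visit Q.
  At A: go right to U.
    At U: go left to E.
      E is a leaf — visit E.
    At U: no right child.
    Visit U.
  Visit A.
Visit F.

X, J, Y, V, S, W, Z, R, P, Q, E, U, A, F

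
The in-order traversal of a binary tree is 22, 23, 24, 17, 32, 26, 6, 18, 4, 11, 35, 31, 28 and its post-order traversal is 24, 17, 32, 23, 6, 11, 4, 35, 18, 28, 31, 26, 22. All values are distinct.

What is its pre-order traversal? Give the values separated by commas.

The last element of post-order is the root; it splits in-order into left and right subtrees.
Root 22: left subtree has 0 nodes { }, right has 12 {23, 24, 17, 32, 26, 6, 18, 4, 11, 35, 31, 28}.
  Root 26: left subtree has 4 nodes {23, 24, 17, 32}, right has 7 {6, 18, 4, 11, 35, 31, 28}.
    Root 23: left subtree has 0 nodes { }, right has 3 {24, 17, 32}.
      Root 32: left subtree has 2 nodes {24, 17}, right has 0 { }.
        Root 17: left subtree has 1 node {24}, right has 0 { }.
    Root 31: left subtree has 5 nodes {6, 18, 4, 11, 35}, right has 1 {28}.
      Root 18: left subtree has 1 node {6}, right has 3 {4, 11, 35}.
        Root 35: left subtree has 2 nodes {4, 11}, right has 0 { }.
          Root 4: left subtree has 0 nodes { }, right has 1 {11}.

22, 26, 23, 32, 17, 24, 31, 18, 6, 35, 4, 11, 28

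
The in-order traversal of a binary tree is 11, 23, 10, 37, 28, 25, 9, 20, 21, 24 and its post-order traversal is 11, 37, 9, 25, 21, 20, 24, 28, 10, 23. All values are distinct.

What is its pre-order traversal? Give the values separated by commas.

23, 11, 10, 28, 37, 24, 20, 25, 9, 21

The last element of post-order is the root; it splits in-order into left and right subtrees.
Root 23: left subtree has 1 node {11}, right has 8 {10, 37, 28, 25, 9, 20, 21, 24}.
  Root 10: left subtree has 0 nodes { }, right has 7 {37, 28, 25, 9, 20, 21, 24}.
    Root 28: left subtree has 1 node {37}, right has 5 {25, 9, 20, 21, 24}.
      Root 24: left subtree has 4 nodes {25, 9, 20, 21}, right has 0 { }.
        Root 20: left subtree has 2 nodes {25, 9}, right has 1 {21}.
          Root 25: left subtree has 0 nodes { }, right has 1 {9}.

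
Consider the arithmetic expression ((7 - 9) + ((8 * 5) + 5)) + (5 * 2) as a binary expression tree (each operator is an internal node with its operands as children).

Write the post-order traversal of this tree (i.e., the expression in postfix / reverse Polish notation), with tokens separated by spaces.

7 9 - 8 5 * 5 + + 5 2 * +

Post-order on an expression tree gives postfix notation: for each operator, emit left operand, right operand, then the operator.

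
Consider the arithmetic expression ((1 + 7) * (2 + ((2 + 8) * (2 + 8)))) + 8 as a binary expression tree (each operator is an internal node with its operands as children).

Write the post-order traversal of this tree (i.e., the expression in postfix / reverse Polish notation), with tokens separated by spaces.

Post-order on an expression tree gives postfix notation: for each operator, emit left operand, right operand, then the operator.

1 7 + 2 2 8 + 2 8 + * + * 8 +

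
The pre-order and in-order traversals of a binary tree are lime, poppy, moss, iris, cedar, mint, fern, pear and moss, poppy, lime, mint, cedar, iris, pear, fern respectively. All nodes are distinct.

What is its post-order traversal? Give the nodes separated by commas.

The first element of pre-order is the root; it splits in-order into left and right subtrees.
Root lime: left subtree has 2 nodes {moss, poppy}, right has 5 {mint, cedar, iris, pear, fern}.
  Root poppy: left subtree has 1 node {moss}, right has 0 { }.
  Root iris: left subtree has 2 nodes {mint, cedar}, right has 2 {pear, fern}.
    Root cedar: left subtree has 1 node {mint}, right has 0 { }.
    Root fern: left subtree has 1 node {pear}, right has 0 { }.

moss, poppy, mint, cedar, pear, fern, iris, lime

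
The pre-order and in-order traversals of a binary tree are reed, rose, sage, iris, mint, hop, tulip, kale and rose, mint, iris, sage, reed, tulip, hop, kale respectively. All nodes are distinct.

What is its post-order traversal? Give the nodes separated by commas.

mint, iris, sage, rose, tulip, kale, hop, reed

The first element of pre-order is the root; it splits in-order into left and right subtrees.
Root reed: left subtree has 4 nodes {rose, mint, iris, sage}, right has 3 {tulip, hop, kale}.
  Root rose: left subtree has 0 nodes { }, right has 3 {mint, iris, sage}.
    Root sage: left subtree has 2 nodes {mint, iris}, right has 0 { }.
      Root iris: left subtree has 1 node {mint}, right has 0 { }.
  Root hop: left subtree has 1 node {tulip}, right has 1 {kale}.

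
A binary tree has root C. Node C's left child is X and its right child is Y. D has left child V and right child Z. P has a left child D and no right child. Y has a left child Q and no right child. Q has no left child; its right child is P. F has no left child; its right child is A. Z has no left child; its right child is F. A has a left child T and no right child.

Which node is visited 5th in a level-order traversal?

P

Level-order visits nodes level by level from the root, left to right within each level.
Level 0: C
Level 1: X, Y
Level 2: Q
Level 3: P
Level 4: D
Level 5: V, Z
Level 6: F
Level 7: A
Level 8: T
Full level-order sequence: C, X, Y, Q, P, D, V, Z, F, A, T.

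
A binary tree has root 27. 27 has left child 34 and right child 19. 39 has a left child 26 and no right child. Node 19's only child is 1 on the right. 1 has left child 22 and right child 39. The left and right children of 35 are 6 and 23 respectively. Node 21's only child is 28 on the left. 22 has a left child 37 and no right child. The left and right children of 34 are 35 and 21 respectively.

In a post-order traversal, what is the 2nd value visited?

Post-order visits the left subtree, then the right subtree, then the node.
At 27: go left to 34.
  At 34: go left to 35.
    At 35: go left to 6.
      6 is a leaf — visit 6.
    At 35: go right to 23.
      23 is a leaf — visit 23.
    Visit 35.
  At 34: go right to 21.
    At 21: go left to 28.
      28 is a leaf — visit 28.
    At 21: no right child.
    Visit 21.
  Visit 34.
At 27: go right to 19.
  At 19: no left child.
  At 19: go right to 1.
    At 1: go left to 22.
      At 22: go left to 37.
        37 is a leaf — visit 37.
      At 22: no right child.
      Visit 22.
    At 1: go right to 39.
      At 39: go left to 26.
        26 is a leaf — visit 26.
      At 39: no right child.
      Visit 39.
    Visit 1.
  Visit 19.
Visit 27.
Full post-order sequence: 6, 23, 35, 28, 21, 34, 37, 22, 26, 39, 1, 19, 27.

23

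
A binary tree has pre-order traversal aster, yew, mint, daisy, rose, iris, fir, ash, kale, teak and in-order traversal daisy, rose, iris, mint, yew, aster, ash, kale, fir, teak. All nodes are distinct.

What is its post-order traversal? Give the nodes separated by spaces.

iris rose daisy mint yew kale ash teak fir aster

The first element of pre-order is the root; it splits in-order into left and right subtrees.
Root aster: left subtree has 5 nodes {daisy, rose, iris, mint, yew}, right has 4 {ash, kale, fir, teak}.
  Root yew: left subtree has 4 nodes {daisy, rose, iris, mint}, right has 0 { }.
    Root mint: left subtree has 3 nodes {daisy, rose, iris}, right has 0 { }.
      Root daisy: left subtree has 0 nodes { }, right has 2 {rose, iris}.
        Root rose: left subtree has 0 nodes { }, right has 1 {iris}.
  Root fir: left subtree has 2 nodes {ash, kale}, right has 1 {teak}.
    Root ash: left subtree has 0 nodes { }, right has 1 {kale}.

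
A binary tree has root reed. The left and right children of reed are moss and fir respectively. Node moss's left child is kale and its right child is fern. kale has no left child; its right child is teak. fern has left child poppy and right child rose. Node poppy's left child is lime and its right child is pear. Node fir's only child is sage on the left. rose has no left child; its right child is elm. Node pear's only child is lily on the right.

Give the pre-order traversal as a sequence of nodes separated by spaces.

reed moss kale teak fern poppy lime pear lily rose elm fir sage

Pre-order visits the node, then its left subtree, then its right subtree.
Visit reed.
At reed: go left to moss.
  Visit moss.
  At moss: go left to kale.
    Visit kale.
    At kale: no left child.
    At kale: go right to teak.
      teak is a leaf — visit teak.
  At moss: go right to fern.
    Visit fern.
    At fern: go left to poppy.
      Visit poppy.
      At poppy: go left to lime.
        lime is a leaf — visit lime.
      At poppy: go right to pear.
        Visit pear.
        At pear: no left child.
        At pear: go right to lily.
          lily is a leaf — visit lily.
    At fern: go right to rose.
      Visit rose.
      At rose: no left child.
      At rose: go right to elm.
        elm is a leaf — visit elm.
At reed: go right to fir.
  Visit fir.
  At fir: go left to sage.
    sage is a leaf — visit sage.
  At fir: no right child.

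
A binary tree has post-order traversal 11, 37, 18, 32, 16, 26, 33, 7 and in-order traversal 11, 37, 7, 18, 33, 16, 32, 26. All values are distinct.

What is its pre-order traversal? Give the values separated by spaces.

7 37 11 33 18 26 16 32

The last element of post-order is the root; it splits in-order into left and right subtrees.
Root 7: left subtree has 2 nodes {11, 37}, right has 5 {18, 33, 16, 32, 26}.
  Root 37: left subtree has 1 node {11}, right has 0 { }.
  Root 33: left subtree has 1 node {18}, right has 3 {16, 32, 26}.
    Root 26: left subtree has 2 nodes {16, 32}, right has 0 { }.
      Root 16: left subtree has 0 nodes { }, right has 1 {32}.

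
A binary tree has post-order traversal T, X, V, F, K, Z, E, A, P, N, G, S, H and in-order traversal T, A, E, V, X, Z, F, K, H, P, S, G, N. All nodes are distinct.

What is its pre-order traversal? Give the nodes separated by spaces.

The last element of post-order is the root; it splits in-order into left and right subtrees.
Root H: left subtree has 8 nodes {T, A, E, V, X, Z, F, K}, right has 4 {P, S, G, N}.
  Root A: left subtree has 1 node {T}, right has 6 {E, V, X, Z, F, K}.
    Root E: left subtree has 0 nodes { }, right has 5 {V, X, Z, F, K}.
      Root Z: left subtree has 2 nodes {V, X}, right has 2 {F, K}.
        Root V: left subtree has 0 nodes { }, right has 1 {X}.
        Root K: left subtree has 1 node {F}, right has 0 { }.
  Root S: left subtree has 1 node {P}, right has 2 {G, N}.
    Root G: left subtree has 0 nodes { }, right has 1 {N}.

H A T E Z V X K F S P G N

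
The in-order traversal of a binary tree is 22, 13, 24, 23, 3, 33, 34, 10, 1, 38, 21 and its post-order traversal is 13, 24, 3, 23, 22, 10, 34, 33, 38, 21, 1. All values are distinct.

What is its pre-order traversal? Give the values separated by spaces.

1 33 22 23 24 13 3 34 10 21 38

The last element of post-order is the root; it splits in-order into left and right subtrees.
Root 1: left subtree has 8 nodes {22, 13, 24, 23, 3, 33, 34, 10}, right has 2 {38, 21}.
  Root 33: left subtree has 5 nodes {22, 13, 24, 23, 3}, right has 2 {34, 10}.
    Root 22: left subtree has 0 nodes { }, right has 4 {13, 24, 23, 3}.
      Root 23: left subtree has 2 nodes {13, 24}, right has 1 {3}.
        Root 24: left subtree has 1 node {13}, right has 0 { }.
    Root 34: left subtree has 0 nodes { }, right has 1 {10}.
  Root 21: left subtree has 1 node {38}, right has 0 { }.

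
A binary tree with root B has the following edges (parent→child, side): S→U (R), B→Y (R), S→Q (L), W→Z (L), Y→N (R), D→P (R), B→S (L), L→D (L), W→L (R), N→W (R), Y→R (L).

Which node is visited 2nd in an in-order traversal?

S

In-order visits the left subtree, then the node, then the right subtree.
At B: go left to S.
  At S: go left to Q.
    Q is a leaf — visit Q.
  Visit S.
  At S: go right to U.
    U is a leaf — visit U.
Visit B.
At B: go right to Y.
  At Y: go left to R.
    R is a leaf — visit R.
  Visit Y.
  At Y: go right to N.
    At N: no left child.
    Visit N.
    At N: go right to W.
      At W: go left to Z.
        Z is a leaf — visit Z.
      Visit W.
      At W: go right to L.
        At L: go left to D.
          At D: no left child.
          Visit D.
          At D: go right to P.
            P is a leaf — visit P.
        Visit L.
        At L: no right child.
Full in-order sequence: Q, S, U, B, R, Y, N, Z, W, D, P, L.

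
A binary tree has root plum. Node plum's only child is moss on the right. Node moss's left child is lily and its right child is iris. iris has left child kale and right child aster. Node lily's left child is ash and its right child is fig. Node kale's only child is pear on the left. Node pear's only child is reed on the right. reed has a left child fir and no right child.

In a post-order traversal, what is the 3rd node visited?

Post-order visits the left subtree, then the right subtree, then the node.
At plum: no left child.
At plum: go right to moss.
  At moss: go left to lily.
    At lily: go left to ash.
      ash is a leaf — visit ash.
    At lily: go right to fig.
      fig is a leaf — visit fig.
    Visit lily.
  At moss: go right to iris.
    At iris: go left to kale.
      At kale: go left to pear.
        At pear: no left child.
        At pear: go right to reed.
          At reed: go left to fir.
            fir is a leaf — visit fir.
          At reed: no right child.
          Visit reed.
        Visit pear.
      At kale: no right child.
      Visit kale.
    At iris: go right to aster.
      aster is a leaf — visit aster.
    Visit iris.
  Visit moss.
Visit plum.
Full post-order sequence: ash, fig, lily, fir, reed, pear, kale, aster, iris, moss, plum.

lily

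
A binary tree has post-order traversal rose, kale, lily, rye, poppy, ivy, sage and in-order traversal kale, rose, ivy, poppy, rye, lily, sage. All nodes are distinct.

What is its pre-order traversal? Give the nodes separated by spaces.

The last element of post-order is the root; it splits in-order into left and right subtrees.
Root sage: left subtree has 6 nodes {kale, rose, ivy, poppy, rye, lily}, right has 0 { }.
  Root ivy: left subtree has 2 nodes {kale, rose}, right has 3 {poppy, rye, lily}.
    Root kale: left subtree has 0 nodes { }, right has 1 {rose}.
    Root poppy: left subtree has 0 nodes { }, right has 2 {rye, lily}.
      Root rye: left subtree has 0 nodes { }, right has 1 {lily}.

sage ivy kale rose poppy rye lily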